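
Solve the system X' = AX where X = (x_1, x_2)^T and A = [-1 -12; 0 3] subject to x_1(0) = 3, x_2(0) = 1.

Coefficient matrix A = [[-1, -12], [0, 3]].
Characteristic polynomial det(A - λI) = λ^2 - 2λ - 3 = 0.
Eigenvalues λ = 3, -1.
For λ=3: (A-λI) row 1 is [-4, -12], so an eigenvector is (-3, 1).
For λ=-1: (A-λI) row 1 is [0, -12], so an eigenvector is (-1, 0).
General solution: K_1e^(3t)(-3,1) + K_2e^(-t)(-1,0).
Applying x_1(0)=3, x_2(0)=1 gives K_1=1, K_2=-6.

x_1(t) = -3e^(3t) + 6e^(-t), x_2(t) = e^(3t)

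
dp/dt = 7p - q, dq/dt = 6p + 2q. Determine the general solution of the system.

Coefficient matrix A = [[7, -1], [6, 2]].
Characteristic polynomial det(A - λI) = λ^2 - 9λ + 20 = 0.
Eigenvalues λ = 5, 4.
For λ=5: (A-λI) row 1 is [2, -1], so an eigenvector is (-1, -2).
For λ=4: (A-λI) row 1 is [3, -1], so an eigenvector is (-1, -3).
General solution: K_1e^(5t)(-1,-2) + K_2e^(4t)(-1,-3).

p(t) = -K_1e^(5t) - K_2e^(4t), q(t) = -2K_1e^(5t) - 3K_2e^(4t)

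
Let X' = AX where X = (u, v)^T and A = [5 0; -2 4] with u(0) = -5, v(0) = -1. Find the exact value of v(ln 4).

A = [[5,0],[-2,4]]; eigenvalues λ = 4, 5.
Eigenvectors: (0,-1) for λ=4, (1,-2) for λ=5.
From the initial condition, c_1 = 11, c_2 = -5.
v(ln 4) = (11)(4^4)(-1) + (-5)(4^5)(-2) = 7424.

7424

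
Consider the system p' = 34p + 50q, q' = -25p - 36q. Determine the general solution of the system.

Coefficient matrix A = [[34, 50], [-25, -36]].
Characteristic polynomial det(A - λI) = λ^2 + 2λ + 26 = 0.
Eigenvalues λ = -1 ± 5i (complex conjugate pair).
For λ=-1+5i: an eigenvector is (1,-1) - i(-3,2) = (1 + 3i, -1 - 2i).
A real fundamental pair from Re and Im of e^((-1+5i)t)v: X_1 = e^(-t)(cos(5t)·(1,-1) + sin(5t)·(-3,2)), X_2 = e^(-t)(sin(5t)·(1,-1) - cos(5t)·(-3,2)).
General solution: C_1X_1 + C_2X_2.

p(t) = -3C_1e^(-t)sin(5t) + C_1e^(-t)cos(5t) + C_2e^(-t)sin(5t) + 3C_2e^(-t)cos(5t), q(t) = 2C_1e^(-t)sin(5t) - C_1e^(-t)cos(5t) - C_2e^(-t)sin(5t) - 2C_2e^(-t)cos(5t)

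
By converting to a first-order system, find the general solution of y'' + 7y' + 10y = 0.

y(t) = K_1e^(-5t) + K_2e^(-2t)

Let x_1 = y, x_2 = y'. Then x_1' = x_2 and x_2' = -10x_1 - 7x_2.
A = [[0,1],[-10,-7]]; det(A-λI) = λ^2 + 7λ + 10.
Eigenvalues λ = -5, -2 with eigenvectors (1,-5), (1,-2).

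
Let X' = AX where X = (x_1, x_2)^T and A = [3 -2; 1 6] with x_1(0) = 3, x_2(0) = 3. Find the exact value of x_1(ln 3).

-1215

A = [[3,-2],[1,6]]; eigenvalues λ = 5, 4.
Eigenvectors: (-1,1) for λ=5, (2,-1) for λ=4.
From the initial condition, c_1 = 9, c_2 = 6.
x_1(ln 3) = (9)(3^5)(-1) + (6)(3^4)(2) = -1215.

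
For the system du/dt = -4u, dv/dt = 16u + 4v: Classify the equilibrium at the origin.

saddle

A = [[-4,0],[16,4]]; det(A-λI) = λ^2 - 16.
λ = 4, -4: opposite signs.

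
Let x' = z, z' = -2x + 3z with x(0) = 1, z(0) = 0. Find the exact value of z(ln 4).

A = [[0,1],[-2,3]]; eigenvalues λ = 1, 2.
Eigenvectors: (-1,-1) for λ=1, (-1,-2) for λ=2.
From the initial condition, c_1 = -2, c_2 = 1.
z(ln 4) = (-2)(4^1)(-1) + (1)(4^2)(-2) = -24.

-24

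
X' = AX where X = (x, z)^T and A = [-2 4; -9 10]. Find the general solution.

Coefficient matrix A = [[-2, 4], [-9, 10]].
Characteristic polynomial det(A - λI) = λ^2 - 8λ + 16 = 0.
Single eigenvalue λ = 4 with algebraic multiplicity 2.
Eigenvector v = (2,3); generalized eigenvector w with (A-λI)w=v is (-1,-1).
General solution: e^(4t)[C_1·v + C_2·(t·v + w)].

x(t) = 2C_1e^(4t) + 2C_2te^(4t) - C_2e^(4t), z(t) = 3C_1e^(4t) + 3C_2te^(4t) - C_2e^(4t)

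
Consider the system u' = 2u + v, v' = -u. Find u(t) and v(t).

Coefficient matrix A = [[2, 1], [-1, 0]].
Characteristic polynomial det(A - λI) = λ^2 - 2λ + 1 = 0.
Single eigenvalue λ = 1 with algebraic multiplicity 2.
Eigenvector v = (1,-1); generalized eigenvector w with (A-λI)w=v is (-1,2).
General solution: e^(t)[C_1·v + C_2·(t·v + w)].

u(t) = C_1e^(t) + C_2te^(t) - C_2e^(t), v(t) = -C_1e^(t) - C_2te^(t) + 2C_2e^(t)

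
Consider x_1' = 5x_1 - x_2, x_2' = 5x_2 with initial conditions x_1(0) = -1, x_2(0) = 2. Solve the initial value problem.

Coefficient matrix A = [[5, -1], [0, 5]].
Characteristic polynomial det(A - λI) = λ^2 - 10λ + 25 = 0.
Single eigenvalue λ = 5 with algebraic multiplicity 2.
Eigenvector v = (1,0); generalized eigenvector w with (A-λI)w=v is (-1,-1).
General solution: e^(5t)[c_1·v + c_2·(t·v + w)].
Applying x_1(0)=-1, x_2(0)=2 gives c_1=-3, c_2=-2.

x_1(t) = -2te^(5t) - e^(5t), x_2(t) = 2e^(5t)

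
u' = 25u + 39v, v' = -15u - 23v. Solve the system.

u(t) = 2C_1e^(t)sin(3t) - 3C_1e^(t)cos(3t) - 3C_2e^(t)sin(3t) - 2C_2e^(t)cos(3t), v(t) = -C_1e^(t)sin(3t) + 2C_1e^(t)cos(3t) + 2C_2e^(t)sin(3t) + C_2e^(t)cos(3t)

Coefficient matrix A = [[25, 39], [-15, -23]].
Characteristic polynomial det(A - λI) = λ^2 - 2λ + 10 = 0.
Eigenvalues λ = 1 ± 3i (complex conjugate pair).
For λ=1+3i: an eigenvector is (-3,2) - i(2,-1) = (-3 - 2i, 2 + i).
A real fundamental pair from Re and Im of e^((1+3i)t)v: X_1 = e^(t)(cos(3t)·(-3,2) + sin(3t)·(2,-1)), X_2 = e^(t)(sin(3t)·(-3,2) - cos(3t)·(2,-1)).
General solution: C_1X_1 + C_2X_2.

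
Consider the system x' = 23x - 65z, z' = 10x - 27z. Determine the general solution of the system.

Coefficient matrix A = [[23, -65], [10, -27]].
Characteristic polynomial det(A - λI) = λ^2 + 4λ + 29 = 0.
Eigenvalues λ = -2 ± 5i (complex conjugate pair).
For λ=-2+5i: an eigenvector is (-3,-1) - i(-2,-1) = (-3 + 2i, -1 + i).
A real fundamental pair from Re and Im of e^((-2+5i)t)v: X_1 = e^(-2t)(cos(5t)·(-3,-1) + sin(5t)·(-2,-1)), X_2 = e^(-2t)(sin(5t)·(-3,-1) - cos(5t)·(-2,-1)).
General solution: K_1X_1 + K_2X_2.

x(t) = -2K_1e^(-2t)sin(5t) - 3K_1e^(-2t)cos(5t) - 3K_2e^(-2t)sin(5t) + 2K_2e^(-2t)cos(5t), z(t) = -K_1e^(-2t)sin(5t) - K_1e^(-2t)cos(5t) - K_2e^(-2t)sin(5t) + K_2e^(-2t)cos(5t)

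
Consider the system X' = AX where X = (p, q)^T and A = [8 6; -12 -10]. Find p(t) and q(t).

p(t) = -C_1e^(2t) - C_2e^(-4t), q(t) = C_1e^(2t) + 2C_2e^(-4t)

Coefficient matrix A = [[8, 6], [-12, -10]].
Characteristic polynomial det(A - λI) = λ^2 + 2λ - 8 = 0.
Eigenvalues λ = 2, -4.
For λ=2: (A-λI) row 1 is [6, 6], so an eigenvector is (-1, 1).
For λ=-4: (A-λI) row 1 is [12, 6], so an eigenvector is (-1, 2).
General solution: C_1e^(2t)(-1,1) + C_2e^(-4t)(-1,2).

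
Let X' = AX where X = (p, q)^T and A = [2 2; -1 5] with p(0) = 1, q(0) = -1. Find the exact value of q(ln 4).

-640

A = [[2,2],[-1,5]]; eigenvalues λ = 3, 4.
Eigenvectors: (-2,-1) for λ=3, (1,1) for λ=4.
From the initial condition, c_1 = -2, c_2 = -3.
q(ln 4) = (-2)(4^3)(-1) + (-3)(4^4)(1) = -640.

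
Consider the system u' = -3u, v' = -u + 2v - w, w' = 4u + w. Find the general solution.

u(t) = -K_1e^(-3t), v(t) = K_2e^(2t) + K_3e^(t), w(t) = K_1e^(-3t) + K_3e^(t)

Coefficient matrix A = [[-3, 0, 0], [-1, 2, -1], [4, 0, 1]].
det(A - λI) = 0 gives eigenvalues λ = -3, 2, 1.
For λ=-3: eigenvector (-1,0,1).
For λ=2: eigenvector (0,1,0).
For λ=1: eigenvector (0,1,1).
General solution: K_1e^(-3t)(-1,0,1) + K_2e^(2t)(0,1,0) + K_3e^(t)(0,1,1).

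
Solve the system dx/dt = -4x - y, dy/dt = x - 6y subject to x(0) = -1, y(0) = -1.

x(t) = -e^(-5t), y(t) = -e^(-5t)

Coefficient matrix A = [[-4, -1], [1, -6]].
Characteristic polynomial det(A - λI) = λ^2 + 10λ + 25 = 0.
Single eigenvalue λ = -5 with algebraic multiplicity 2.
Eigenvector v = (1,1); generalized eigenvector w with (A-λI)w=v is (-2,-3).
General solution: e^(-5t)[c_1·v + c_2·(t·v + w)].
Applying x(0)=-1, y(0)=-1 gives c_1=-1, c_2=0.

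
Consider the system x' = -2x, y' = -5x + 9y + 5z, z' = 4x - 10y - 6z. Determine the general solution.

Coefficient matrix A = [[-2, 0, 0], [-5, 9, 5], [4, -10, -6]].
det(A - λI) = 0 gives eigenvalues λ = -1, -2, 4.
For λ=-1: eigenvector (0,-1,2).
For λ=-2: eigenvector (1,0,1).
For λ=4: eigenvector (0,-1,1).
General solution: C_1e^(-t)(0,-1,2) + C_2e^(-2t)(1,0,1) + C_3e^(4t)(0,-1,1).

x(t) = C_2e^(-2t), y(t) = -C_1e^(-t) - C_3e^(4t), z(t) = 2C_1e^(-t) + C_2e^(-2t) + C_3e^(4t)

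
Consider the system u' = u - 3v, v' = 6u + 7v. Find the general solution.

Coefficient matrix A = [[1, -3], [6, 7]].
Characteristic polynomial det(A - λI) = λ^2 - 8λ + 25 = 0.
Eigenvalues λ = 4 ± 3i (complex conjugate pair).
For λ=4+3i: an eigenvector is (0,-1) - i(1,-1) = (0 - i, -1 + i).
A real fundamental pair from Re and Im of e^((4+3i)t)v: X_1 = e^(4t)(cos(3t)·(0,-1) + sin(3t)·(1,-1)), X_2 = e^(4t)(sin(3t)·(0,-1) - cos(3t)·(1,-1)).
General solution: C_1X_1 + C_2X_2.

u(t) = C_1e^(4t)sin(3t) - C_2e^(4t)cos(3t), v(t) = -C_1e^(4t)sin(3t) - C_1e^(4t)cos(3t) - C_2e^(4t)sin(3t) + C_2e^(4t)cos(3t)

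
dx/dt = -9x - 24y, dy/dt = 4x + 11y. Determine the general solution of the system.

x(t) = -3C_1e^(-t) + 2C_2e^(3t), y(t) = C_1e^(-t) - C_2e^(3t)

Coefficient matrix A = [[-9, -24], [4, 11]].
Characteristic polynomial det(A - λI) = λ^2 - 2λ - 3 = 0.
Eigenvalues λ = -1, 3.
For λ=-1: (A-λI) row 1 is [-8, -24], so an eigenvector is (-3, 1).
For λ=3: (A-λI) row 1 is [-12, -24], so an eigenvector is (2, -1).
General solution: C_1e^(-t)(-3,1) + C_2e^(3t)(2,-1).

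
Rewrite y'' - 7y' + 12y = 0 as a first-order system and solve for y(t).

y(t) = C_1e^(3t) + C_2e^(4t)

Let x_1 = y, x_2 = y'. Then x_1' = x_2 and x_2' = -12x_1 + 7x_2.
A = [[0,1],[-12,7]]; det(A-λI) = λ^2 - 7λ + 12.
Eigenvalues λ = 3, 4 with eigenvectors (1,3), (1,4).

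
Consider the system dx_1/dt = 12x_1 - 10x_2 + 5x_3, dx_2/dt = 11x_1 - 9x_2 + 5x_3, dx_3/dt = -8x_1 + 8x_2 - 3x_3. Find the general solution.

Coefficient matrix A = [[12, -10, 5], [11, -9, 5], [-8, 8, -3]].
det(A - λI) = 0 gives eigenvalues λ = 2, 1, -3.
For λ=2: eigenvector (1,1,0).
For λ=1: eigenvector (0,1,2).
For λ=-3: eigenvector (-1,-1,1).
General solution: K_1e^(2t)(1,1,0) + K_2e^(t)(0,1,2) + K_3e^(-3t)(-1,-1,1).

x_1(t) = K_1e^(2t) - K_3e^(-3t), x_2(t) = K_1e^(2t) + K_2e^(t) - K_3e^(-3t), x_3(t) = 2K_2e^(t) + K_3e^(-3t)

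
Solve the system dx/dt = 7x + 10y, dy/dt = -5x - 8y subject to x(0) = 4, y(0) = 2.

Coefficient matrix A = [[7, 10], [-5, -8]].
Characteristic polynomial det(A - λI) = λ^2 + λ - 6 = 0.
Eigenvalues λ = 2, -3.
For λ=2: (A-λI) row 1 is [5, 10], so an eigenvector is (-2, 1).
For λ=-3: (A-λI) row 1 is [10, 10], so an eigenvector is (-1, 1).
General solution: C_1e^(2t)(-2,1) + C_2e^(-3t)(-1,1).
Applying x(0)=4, y(0)=2 gives C_1=-6, C_2=8.

x(t) = 12e^(2t) - 8e^(-3t), y(t) = -6e^(2t) + 8e^(-3t)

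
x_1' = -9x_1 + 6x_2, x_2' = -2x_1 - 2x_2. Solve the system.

x_1(t) = -2K_1e^(-6t) - 3K_2e^(-5t), x_2(t) = -K_1e^(-6t) - 2K_2e^(-5t)

Coefficient matrix A = [[-9, 6], [-2, -2]].
Characteristic polynomial det(A - λI) = λ^2 + 11λ + 30 = 0.
Eigenvalues λ = -6, -5.
For λ=-6: (A-λI) row 1 is [-3, 6], so an eigenvector is (-2, -1).
For λ=-5: (A-λI) row 1 is [-4, 6], so an eigenvector is (-3, -2).
General solution: K_1e^(-6t)(-2,-1) + K_2e^(-5t)(-3,-2).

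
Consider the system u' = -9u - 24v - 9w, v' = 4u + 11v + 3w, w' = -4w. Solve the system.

u(t) = 3c_1e^(-t) + 3c_2e^(-4t) - 2c_3e^(3t), v(t) = -c_1e^(-t) - c_2e^(-4t) + c_3e^(3t), w(t) = c_2e^(-4t)

Coefficient matrix A = [[-9, -24, -9], [4, 11, 3], [0, 0, -4]].
det(A - λI) = 0 gives eigenvalues λ = -1, -4, 3.
For λ=-1: eigenvector (3,-1,0).
For λ=-4: eigenvector (3,-1,1).
For λ=3: eigenvector (-2,1,0).
General solution: c_1e^(-t)(3,-1,0) + c_2e^(-4t)(3,-1,1) + c_3e^(3t)(-2,1,0).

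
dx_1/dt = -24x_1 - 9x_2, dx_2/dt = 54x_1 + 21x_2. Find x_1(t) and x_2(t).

Coefficient matrix A = [[-24, -9], [54, 21]].
Characteristic polynomial det(A - λI) = λ^2 + 3λ - 18 = 0.
Eigenvalues λ = 3, -6.
For λ=3: (A-λI) row 1 is [-27, -9], so an eigenvector is (-1, 3).
For λ=-6: (A-λI) row 1 is [-18, -9], so an eigenvector is (-1, 2).
General solution: c_1e^(3t)(-1,3) + c_2e^(-6t)(-1,2).

x_1(t) = -c_1e^(3t) - c_2e^(-6t), x_2(t) = 3c_1e^(3t) + 2c_2e^(-6t)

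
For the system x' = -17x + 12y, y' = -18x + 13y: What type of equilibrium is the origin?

A = [[-17,12],[-18,13]]; det(A-λI) = λ^2 + 4λ - 5.
λ = -5, 1: opposite signs.

saddle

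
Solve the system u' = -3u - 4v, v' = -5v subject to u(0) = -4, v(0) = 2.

u(t) = -8e^(-3t) + 4e^(-5t), v(t) = 2e^(-5t)

Coefficient matrix A = [[-3, -4], [0, -5]].
Characteristic polynomial det(A - λI) = λ^2 + 8λ + 15 = 0.
Eigenvalues λ = -5, -3.
For λ=-5: (A-λI) row 1 is [2, -4], so an eigenvector is (2, 1).
For λ=-3: (A-λI) row 1 is [0, -4], so an eigenvector is (1, 0).
General solution: c_1e^(-5t)(2,1) + c_2e^(-3t)(1,0).
Applying u(0)=-4, v(0)=2 gives c_1=2, c_2=-8.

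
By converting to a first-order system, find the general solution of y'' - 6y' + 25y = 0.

y(t) = C_1e^(3t)cos(4t) + C_2e^(3t)sin(4t)

Let x_1 = y, x_2 = y'. Then x_1' = x_2 and x_2' = -25x_1 + 6x_2.
A = [[0,1],[-25,6]]; det(A-λI) = λ^2 - 6λ + 25.
Eigenvalues λ = 3 ± 4i.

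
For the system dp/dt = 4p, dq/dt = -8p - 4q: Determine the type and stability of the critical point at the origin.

A = [[4,0],[-8,-4]]; det(A-λI) = λ^2 - 16.
λ = 4, -4: opposite signs.

saddle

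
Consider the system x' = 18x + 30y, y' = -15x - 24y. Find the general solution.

x(t) = -3c_1e^(-3t)sin(3t) + c_1e^(-3t)cos(3t) + c_2e^(-3t)sin(3t) + 3c_2e^(-3t)cos(3t), y(t) = 2c_1e^(-3t)sin(3t) - c_1e^(-3t)cos(3t) - c_2e^(-3t)sin(3t) - 2c_2e^(-3t)cos(3t)

Coefficient matrix A = [[18, 30], [-15, -24]].
Characteristic polynomial det(A - λI) = λ^2 + 6λ + 18 = 0.
Eigenvalues λ = -3 ± 3i (complex conjugate pair).
For λ=-3+3i: an eigenvector is (1,-1) - i(-3,2) = (1 + 3i, -1 - 2i).
A real fundamental pair from Re and Im of e^((-3+3i)t)v: X_1 = e^(-3t)(cos(3t)·(1,-1) + sin(3t)·(-3,2)), X_2 = e^(-3t)(sin(3t)·(1,-1) - cos(3t)·(-3,2)).
General solution: c_1X_1 + c_2X_2.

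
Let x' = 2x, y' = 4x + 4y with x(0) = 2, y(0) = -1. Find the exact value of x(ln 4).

A = [[2,0],[4,4]]; eigenvalues λ = 2, 4.
Eigenvectors: (1,-2) for λ=2, (0,1) for λ=4.
From the initial condition, c_1 = 2, c_2 = 3.
x(ln 4) = (2)(4^2)(1) + (3)(4^4)(0) = 32.

32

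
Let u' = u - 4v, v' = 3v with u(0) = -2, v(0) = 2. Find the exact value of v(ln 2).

A = [[1,-4],[0,3]]; eigenvalues λ = 1, 3.
Eigenvectors: (1,0) for λ=1, (2,-1) for λ=3.
From the initial condition, c_1 = 2, c_2 = -2.
v(ln 2) = (2)(2^1)(0) + (-2)(2^3)(-1) = 16.

16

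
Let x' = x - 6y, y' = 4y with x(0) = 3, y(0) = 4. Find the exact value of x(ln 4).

-2004

A = [[1,-6],[0,4]]; eigenvalues λ = 1, 4.
Eigenvectors: (-1,0) for λ=1, (2,-1) for λ=4.
From the initial condition, c_1 = -11, c_2 = -4.
x(ln 4) = (-11)(4^1)(-1) + (-4)(4^4)(2) = -2004.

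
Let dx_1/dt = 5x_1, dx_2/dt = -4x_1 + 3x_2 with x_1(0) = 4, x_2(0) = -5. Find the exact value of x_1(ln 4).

A = [[5,0],[-4,3]]; eigenvalues λ = 3, 5.
Eigenvectors: (0,-1) for λ=3, (-1,2) for λ=5.
From the initial condition, c_1 = -3, c_2 = -4.
x_1(ln 4) = (-3)(4^3)(0) + (-4)(4^5)(-1) = 4096.

4096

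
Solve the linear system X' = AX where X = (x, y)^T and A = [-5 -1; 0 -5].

x(t) = C_1e^(-5t) + C_2te^(-5t) + 3C_2e^(-5t), y(t) = -C_2e^(-5t)

Coefficient matrix A = [[-5, -1], [0, -5]].
Characteristic polynomial det(A - λI) = λ^2 + 10λ + 25 = 0.
Single eigenvalue λ = -5 with algebraic multiplicity 2.
Eigenvector v = (1,0); generalized eigenvector w with (A-λI)w=v is (3,-1).
General solution: e^(-5t)[C_1·v + C_2·(t·v + w)].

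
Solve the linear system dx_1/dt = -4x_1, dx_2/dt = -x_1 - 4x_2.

x_1(t) = c_2e^(-4t), x_2(t) = -c_1e^(-4t) - c_2te^(-4t) - c_2e^(-4t)

Coefficient matrix A = [[-4, 0], [-1, -4]].
Characteristic polynomial det(A - λI) = λ^2 + 8λ + 16 = 0.
Single eigenvalue λ = -4 with algebraic multiplicity 2.
Eigenvector v = (0,-1); generalized eigenvector w with (A-λI)w=v is (1,-1).
General solution: e^(-4t)[c_1·v + c_2·(t·v + w)].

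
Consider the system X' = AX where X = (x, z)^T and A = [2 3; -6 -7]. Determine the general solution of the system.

x(t) = c_1e^(-4t) - c_2e^(-t), z(t) = -2c_1e^(-4t) + c_2e^(-t)

Coefficient matrix A = [[2, 3], [-6, -7]].
Characteristic polynomial det(A - λI) = λ^2 + 5λ + 4 = 0.
Eigenvalues λ = -4, -1.
For λ=-4: (A-λI) row 1 is [6, 3], so an eigenvector is (1, -2).
For λ=-1: (A-λI) row 1 is [3, 3], so an eigenvector is (-1, 1).
General solution: c_1e^(-4t)(1,-2) + c_2e^(-t)(-1,1).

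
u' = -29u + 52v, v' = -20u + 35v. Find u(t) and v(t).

Coefficient matrix A = [[-29, 52], [-20, 35]].
Characteristic polynomial det(A - λI) = λ^2 - 6λ + 25 = 0.
Eigenvalues λ = 3 ± 4i (complex conjugate pair).
For λ=3+4i: an eigenvector is (-3,-2) - i(-2,-1) = (-3 + 2i, -2 + i).
A real fundamental pair from Re and Im of e^((3+4i)t)v: X_1 = e^(3t)(cos(4t)·(-3,-2) + sin(4t)·(-2,-1)), X_2 = e^(3t)(sin(4t)·(-3,-2) - cos(4t)·(-2,-1)).
General solution: C_1X_1 + C_2X_2.

u(t) = -2C_1e^(3t)sin(4t) - 3C_1e^(3t)cos(4t) - 3C_2e^(3t)sin(4t) + 2C_2e^(3t)cos(4t), v(t) = -C_1e^(3t)sin(4t) - 2C_1e^(3t)cos(4t) - 2C_2e^(3t)sin(4t) + C_2e^(3t)cos(4t)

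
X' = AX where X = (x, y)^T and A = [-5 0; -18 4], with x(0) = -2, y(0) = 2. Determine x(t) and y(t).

x(t) = -2e^(-5t), y(t) = 6e^(4t) - 4e^(-5t)

Coefficient matrix A = [[-5, 0], [-18, 4]].
Characteristic polynomial det(A - λI) = λ^2 + λ - 20 = 0.
Eigenvalues λ = -5, 4.
For λ=-5: (A-λI) row 2 is [-18, 9], so an eigenvector is (-1, -2).
For λ=4: (A-λI) row 1 is [-9, 0], so an eigenvector is (0, -1).
General solution: c_1e^(-5t)(-1,-2) + c_2e^(4t)(0,-1).
Applying x(0)=-2, y(0)=2 gives c_1=2, c_2=-6.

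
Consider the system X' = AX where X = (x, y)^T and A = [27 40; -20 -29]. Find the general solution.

x(t) = -K_1e^(-t)sin(4t) - 3K_1e^(-t)cos(4t) - 3K_2e^(-t)sin(4t) + K_2e^(-t)cos(4t), y(t) = K_1e^(-t)sin(4t) + 2K_1e^(-t)cos(4t) + 2K_2e^(-t)sin(4t) - K_2e^(-t)cos(4t)

Coefficient matrix A = [[27, 40], [-20, -29]].
Characteristic polynomial det(A - λI) = λ^2 + 2λ + 17 = 0.
Eigenvalues λ = -1 ± 4i (complex conjugate pair).
For λ=-1+4i: an eigenvector is (-3,2) - i(-1,1) = (-3 + i, 2 - i).
A real fundamental pair from Re and Im of e^((-1+4i)t)v: X_1 = e^(-t)(cos(4t)·(-3,2) + sin(4t)·(-1,1)), X_2 = e^(-t)(sin(4t)·(-3,2) - cos(4t)·(-1,1)).
General solution: K_1X_1 + K_2X_2.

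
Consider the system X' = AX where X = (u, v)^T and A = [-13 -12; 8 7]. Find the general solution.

u(t) = 3C_1e^(-5t) - C_2e^(-t), v(t) = -2C_1e^(-5t) + C_2e^(-t)

Coefficient matrix A = [[-13, -12], [8, 7]].
Characteristic polynomial det(A - λI) = λ^2 + 6λ + 5 = 0.
Eigenvalues λ = -5, -1.
For λ=-5: (A-λI) row 1 is [-8, -12], so an eigenvector is (3, -2).
For λ=-1: (A-λI) row 1 is [-12, -12], so an eigenvector is (-1, 1).
General solution: C_1e^(-5t)(3,-2) + C_2e^(-t)(-1,1).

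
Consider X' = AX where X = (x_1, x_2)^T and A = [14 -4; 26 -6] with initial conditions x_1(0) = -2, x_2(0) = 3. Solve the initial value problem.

Coefficient matrix A = [[14, -4], [26, -6]].
Characteristic polynomial det(A - λI) = λ^2 - 8λ + 20 = 0.
Eigenvalues λ = 4 ± 2i (complex conjugate pair).
For λ=4+2i: an eigenvector is (1,3) - i(-1,-2) = (1 + i, 3 + 2i).
A real fundamental pair from Re and Im of e^((4+2i)t)v: X_1 = e^(4t)(cos(2t)·(1,3) + sin(2t)·(-1,-2)), X_2 = e^(4t)(sin(2t)·(1,3) - cos(2t)·(-1,-2)).
General solution: c_1X_1 + c_2X_2.
Applying x_1(0)=-2, x_2(0)=3 gives c_1=7, c_2=-9.

x_1(t) = -16e^(4t)sin(2t) - 2e^(4t)cos(2t), x_2(t) = -41e^(4t)sin(2t) + 3e^(4t)cos(2t)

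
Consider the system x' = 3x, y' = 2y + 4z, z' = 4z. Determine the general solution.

x(t) = C_1e^(3t), y(t) = C_2e^(2t) + 2C_3e^(4t), z(t) = C_3e^(4t)

Coefficient matrix A = [[3, 0, 0], [0, 2, 4], [0, 0, 4]].
det(A - λI) = 0 gives eigenvalues λ = 3, 2, 4.
For λ=3: eigenvector (1,0,0).
For λ=2: eigenvector (0,1,0).
For λ=4: eigenvector (0,2,1).
General solution: C_1e^(3t)(1,0,0) + C_2e^(2t)(0,1,0) + C_3e^(4t)(0,2,1).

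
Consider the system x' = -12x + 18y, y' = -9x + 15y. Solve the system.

Coefficient matrix A = [[-12, 18], [-9, 15]].
Characteristic polynomial det(A - λI) = λ^2 - 3λ - 18 = 0.
Eigenvalues λ = -3, 6.
For λ=-3: (A-λI) row 1 is [-9, 18], so an eigenvector is (-2, -1).
For λ=6: (A-λI) row 1 is [-18, 18], so an eigenvector is (-1, -1).
General solution: K_1e^(-3t)(-2,-1) + K_2e^(6t)(-1,-1).

x(t) = -2K_1e^(-3t) - K_2e^(6t), y(t) = -K_1e^(-3t) - K_2e^(6t)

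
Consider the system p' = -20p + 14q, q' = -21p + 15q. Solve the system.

p(t) = C_1e^(-6t) + 2C_2e^(t), q(t) = C_1e^(-6t) + 3C_2e^(t)

Coefficient matrix A = [[-20, 14], [-21, 15]].
Characteristic polynomial det(A - λI) = λ^2 + 5λ - 6 = 0.
Eigenvalues λ = -6, 1.
For λ=-6: (A-λI) row 1 is [-14, 14], so an eigenvector is (1, 1).
For λ=1: (A-λI) row 1 is [-21, 14], so an eigenvector is (2, 3).
General solution: C_1e^(-6t)(1,1) + C_2e^(t)(2,3).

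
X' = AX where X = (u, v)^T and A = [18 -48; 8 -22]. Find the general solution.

Coefficient matrix A = [[18, -48], [8, -22]].
Characteristic polynomial det(A - λI) = λ^2 + 4λ - 12 = 0.
Eigenvalues λ = -6, 2.
For λ=-6: (A-λI) row 1 is [24, -48], so an eigenvector is (2, 1).
For λ=2: (A-λI) row 1 is [16, -48], so an eigenvector is (3, 1).
General solution: K_1e^(-6t)(2,1) + K_2e^(2t)(3,1).

u(t) = 2K_1e^(-6t) + 3K_2e^(2t), v(t) = K_1e^(-6t) + K_2e^(2t)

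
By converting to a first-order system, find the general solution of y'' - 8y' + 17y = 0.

y(t) = K_1e^(4t)cos(t) + K_2e^(4t)sin(t)

Let x_1 = y, x_2 = y'. Then x_1' = x_2 and x_2' = -17x_1 + 8x_2.
A = [[0,1],[-17,8]]; det(A-λI) = λ^2 - 8λ + 17.
Eigenvalues λ = 4 ± i.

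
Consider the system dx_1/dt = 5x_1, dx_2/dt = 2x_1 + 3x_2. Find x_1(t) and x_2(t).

x_1(t) = C_2e^(5t), x_2(t) = -C_1e^(3t) + C_2e^(5t)

Coefficient matrix A = [[5, 0], [2, 3]].
Characteristic polynomial det(A - λI) = λ^2 - 8λ + 15 = 0.
Eigenvalues λ = 3, 5.
For λ=3: (A-λI) row 1 is [2, 0], so an eigenvector is (0, -1).
For λ=5: (A-λI) row 2 is [2, -2], so an eigenvector is (1, 1).
General solution: C_1e^(3t)(0,-1) + C_2e^(5t)(1,1).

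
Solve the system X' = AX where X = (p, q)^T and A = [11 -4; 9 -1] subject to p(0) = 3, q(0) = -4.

Coefficient matrix A = [[11, -4], [9, -1]].
Characteristic polynomial det(A - λI) = λ^2 - 10λ + 25 = 0.
Single eigenvalue λ = 5 with algebraic multiplicity 2.
Eigenvector v = (2,3); generalized eigenvector w with (A-λI)w=v is (-1,-2).
General solution: e^(5t)[K_1·v + K_2·(t·v + w)].
Applying p(0)=3, q(0)=-4 gives K_1=10, K_2=17.

p(t) = 34te^(5t) + 3e^(5t), q(t) = 51te^(5t) - 4e^(5t)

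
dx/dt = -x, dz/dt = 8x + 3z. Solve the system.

x(t) = C_1e^(-t), z(t) = -2C_1e^(-t) + C_2e^(3t)

Coefficient matrix A = [[-1, 0], [8, 3]].
Characteristic polynomial det(A - λI) = λ^2 - 2λ - 3 = 0.
Eigenvalues λ = -1, 3.
For λ=-1: (A-λI) row 2 is [8, 4], so an eigenvector is (1, -2).
For λ=3: (A-λI) row 1 is [-4, 0], so an eigenvector is (0, 1).
General solution: C_1e^(-t)(1,-2) + C_2e^(3t)(0,1).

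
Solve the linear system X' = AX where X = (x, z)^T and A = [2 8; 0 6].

x(t) = -c_1e^(2t) - 2c_2e^(6t), z(t) = -c_2e^(6t)

Coefficient matrix A = [[2, 8], [0, 6]].
Characteristic polynomial det(A - λI) = λ^2 - 8λ + 12 = 0.
Eigenvalues λ = 2, 6.
For λ=2: (A-λI) row 1 is [0, 8], so an eigenvector is (-1, 0).
For λ=6: (A-λI) row 1 is [-4, 8], so an eigenvector is (-2, -1).
General solution: c_1e^(2t)(-1,0) + c_2e^(6t)(-2,-1).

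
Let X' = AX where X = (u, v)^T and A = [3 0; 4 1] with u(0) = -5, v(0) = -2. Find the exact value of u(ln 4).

A = [[3,0],[4,1]]; eigenvalues λ = 1, 3.
Eigenvectors: (0,-1) for λ=1, (-1,-2) for λ=3.
From the initial condition, c_1 = -8, c_2 = 5.
u(ln 4) = (-8)(4^1)(0) + (5)(4^3)(-1) = -320.

-320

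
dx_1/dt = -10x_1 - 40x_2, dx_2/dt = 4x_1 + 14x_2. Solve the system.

Coefficient matrix A = [[-10, -40], [4, 14]].
Characteristic polynomial det(A - λI) = λ^2 - 4λ + 20 = 0.
Eigenvalues λ = 2 ± 4i (complex conjugate pair).
For λ=2+4i: an eigenvector is (1,0) - i(-3,1) = (1 + 3i, 0 - i).
A real fundamental pair from Re and Im of e^((2+4i)t)v: X_1 = e^(2t)(cos(4t)·(1,0) + sin(4t)·(-3,1)), X_2 = e^(2t)(sin(4t)·(1,0) - cos(4t)·(-3,1)).
General solution: C_1X_1 + C_2X_2.

x_1(t) = -3C_1e^(2t)sin(4t) + C_1e^(2t)cos(4t) + C_2e^(2t)sin(4t) + 3C_2e^(2t)cos(4t), x_2(t) = C_1e^(2t)sin(4t) - C_2e^(2t)cos(4t)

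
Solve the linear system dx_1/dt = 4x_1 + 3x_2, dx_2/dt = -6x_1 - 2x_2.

x_1(t) = C_1e^(t)sin(3t) - C_2e^(t)cos(3t), x_2(t) = -C_1e^(t)sin(3t) + C_1e^(t)cos(3t) + C_2e^(t)sin(3t) + C_2e^(t)cos(3t)

Coefficient matrix A = [[4, 3], [-6, -2]].
Characteristic polynomial det(A - λI) = λ^2 - 2λ + 10 = 0.
Eigenvalues λ = 1 ± 3i (complex conjugate pair).
For λ=1+3i: an eigenvector is (0,1) - i(1,-1) = (0 - i, 1 + i).
A real fundamental pair from Re and Im of e^((1+3i)t)v: X_1 = e^(t)(cos(3t)·(0,1) + sin(3t)·(1,-1)), X_2 = e^(t)(sin(3t)·(0,1) - cos(3t)·(1,-1)).
General solution: C_1X_1 + C_2X_2.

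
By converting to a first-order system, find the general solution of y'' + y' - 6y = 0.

Let x_1 = y, x_2 = y'. Then x_1' = x_2 and x_2' = 6x_1 - x_2.
A = [[0,1],[6,-1]]; det(A-λI) = λ^2 + λ - 6.
Eigenvalues λ = -3, 2 with eigenvectors (1,-3), (1,2).

y(t) = c_1e^(-3t) + c_2e^(2t)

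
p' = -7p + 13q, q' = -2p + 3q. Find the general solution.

Coefficient matrix A = [[-7, 13], [-2, 3]].
Characteristic polynomial det(A - λI) = λ^2 + 4λ + 5 = 0.
Eigenvalues λ = -2 ± i (complex conjugate pair).
For λ=-2+i: an eigenvector is (2,1) - i(3,1) = (2 - 3i, 1 - i).
A real fundamental pair from Re and Im of e^((-2+i)t)v: X_1 = e^(-2t)(cos(t)·(2,1) + sin(t)·(3,1)), X_2 = e^(-2t)(sin(t)·(2,1) - cos(t)·(3,1)).
General solution: C_1X_1 + C_2X_2.

p(t) = 3C_1e^(-2t)sin(t) + 2C_1e^(-2t)cos(t) + 2C_2e^(-2t)sin(t) - 3C_2e^(-2t)cos(t), q(t) = C_1e^(-2t)sin(t) + C_1e^(-2t)cos(t) + C_2e^(-2t)sin(t) - C_2e^(-2t)cos(t)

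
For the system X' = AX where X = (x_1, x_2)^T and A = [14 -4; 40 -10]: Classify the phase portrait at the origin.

unstable spiral

A = [[14,-4],[40,-10]]; det(A-λI) = λ^2 - 4λ + 20.
λ = 2 ± 4i: positive real part.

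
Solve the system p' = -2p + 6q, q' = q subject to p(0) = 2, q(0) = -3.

p(t) = -6e^(t) + 8e^(-2t), q(t) = -3e^(t)

Coefficient matrix A = [[-2, 6], [0, 1]].
Characteristic polynomial det(A - λI) = λ^2 + λ - 2 = 0.
Eigenvalues λ = -2, 1.
For λ=-2: (A-λI) row 1 is [0, 6], so an eigenvector is (1, 0).
For λ=1: (A-λI) row 1 is [-3, 6], so an eigenvector is (-2, -1).
General solution: C_1e^(-2t)(1,0) + C_2e^(t)(-2,-1).
Applying p(0)=2, q(0)=-3 gives C_1=8, C_2=3.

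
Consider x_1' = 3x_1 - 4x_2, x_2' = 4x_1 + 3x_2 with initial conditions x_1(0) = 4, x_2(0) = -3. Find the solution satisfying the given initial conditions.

Coefficient matrix A = [[3, -4], [4, 3]].
Characteristic polynomial det(A - λI) = λ^2 - 6λ + 25 = 0.
Eigenvalues λ = 3 ± 4i (complex conjugate pair).
For λ=3+4i: an eigenvector is (0,1) - i(-1,0) = (0 + i, 1).
A real fundamental pair from Re and Im of e^((3+4i)t)v: X_1 = e^(3t)(cos(4t)·(0,1) + sin(4t)·(-1,0)), X_2 = e^(3t)(sin(4t)·(0,1) - cos(4t)·(-1,0)).
General solution: C_1X_1 + C_2X_2.
Applying x_1(0)=4, x_2(0)=-3 gives C_1=-3, C_2=4.

x_1(t) = 3e^(3t)sin(4t) + 4e^(3t)cos(4t), x_2(t) = 4e^(3t)sin(4t) - 3e^(3t)cos(4t)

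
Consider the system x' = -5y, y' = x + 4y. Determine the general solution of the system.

x(t) = -c_1e^(2t)sin(t) - 2c_1e^(2t)cos(t) - 2c_2e^(2t)sin(t) + c_2e^(2t)cos(t), y(t) = c_1e^(2t)cos(t) + c_2e^(2t)sin(t)

Coefficient matrix A = [[0, -5], [1, 4]].
Characteristic polynomial det(A - λI) = λ^2 - 4λ + 5 = 0.
Eigenvalues λ = 2 ± i (complex conjugate pair).
For λ=2+i: an eigenvector is (-2,1) - i(-1,0) = (-2 + i, 1).
A real fundamental pair from Re and Im of e^((2+i)t)v: X_1 = e^(2t)(cos(t)·(-2,1) + sin(t)·(-1,0)), X_2 = e^(2t)(sin(t)·(-2,1) - cos(t)·(-1,0)).
General solution: c_1X_1 + c_2X_2.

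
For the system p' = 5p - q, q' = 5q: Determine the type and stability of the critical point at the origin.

unstable improper node

A = [[5,-1],[0,5]]; det(A-λI) = λ^2 - 10λ + 25.
repeated λ = 5 with a single eigenvector.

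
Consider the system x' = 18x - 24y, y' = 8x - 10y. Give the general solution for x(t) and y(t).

x(t) = 3K_1e^(2t) + 2K_2e^(6t), y(t) = 2K_1e^(2t) + K_2e^(6t)

Coefficient matrix A = [[18, -24], [8, -10]].
Characteristic polynomial det(A - λI) = λ^2 - 8λ + 12 = 0.
Eigenvalues λ = 2, 6.
For λ=2: (A-λI) row 1 is [16, -24], so an eigenvector is (3, 2).
For λ=6: (A-λI) row 1 is [12, -24], so an eigenvector is (2, 1).
General solution: K_1e^(2t)(3,2) + K_2e^(6t)(2,1).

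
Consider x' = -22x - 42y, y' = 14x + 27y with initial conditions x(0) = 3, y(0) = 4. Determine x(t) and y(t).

x(t) = -33e^(6t) + 36e^(-t), y(t) = 22e^(6t) - 18e^(-t)

Coefficient matrix A = [[-22, -42], [14, 27]].
Characteristic polynomial det(A - λI) = λ^2 - 5λ - 6 = 0.
Eigenvalues λ = 6, -1.
For λ=6: (A-λI) row 1 is [-28, -42], so an eigenvector is (3, -2).
For λ=-1: (A-λI) row 1 is [-21, -42], so an eigenvector is (-2, 1).
General solution: C_1e^(6t)(3,-2) + C_2e^(-t)(-2,1).
Applying x(0)=3, y(0)=4 gives C_1=-11, C_2=-18.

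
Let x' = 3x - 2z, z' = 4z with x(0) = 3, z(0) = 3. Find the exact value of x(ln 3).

A = [[3,-2],[0,4]]; eigenvalues λ = 4, 3.
Eigenvectors: (-2,1) for λ=4, (1,0) for λ=3.
From the initial condition, c_1 = 3, c_2 = 9.
x(ln 3) = (3)(3^4)(-2) + (9)(3^3)(1) = -243.

-243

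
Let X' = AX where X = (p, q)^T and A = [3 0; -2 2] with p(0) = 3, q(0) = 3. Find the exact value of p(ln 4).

A = [[3,0],[-2,2]]; eigenvalues λ = 3, 2.
Eigenvectors: (1,-2) for λ=3, (0,1) for λ=2.
From the initial condition, c_1 = 3, c_2 = 9.
p(ln 4) = (3)(4^3)(1) + (9)(4^2)(0) = 192.

192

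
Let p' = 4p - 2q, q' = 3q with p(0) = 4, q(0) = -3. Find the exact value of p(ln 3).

A = [[4,-2],[0,3]]; eigenvalues λ = 4, 3.
Eigenvectors: (-1,0) for λ=4, (-2,-1) for λ=3.
From the initial condition, c_1 = -10, c_2 = 3.
p(ln 3) = (-10)(3^4)(-1) + (3)(3^3)(-2) = 648.

648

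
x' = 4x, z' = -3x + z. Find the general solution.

Coefficient matrix A = [[4, 0], [-3, 1]].
Characteristic polynomial det(A - λI) = λ^2 - 5λ + 4 = 0.
Eigenvalues λ = 1, 4.
For λ=1: (A-λI) row 1 is [3, 0], so an eigenvector is (0, 1).
For λ=4: (A-λI) row 2 is [-3, -3], so an eigenvector is (-1, 1).
General solution: c_1e^(t)(0,1) + c_2e^(4t)(-1,1).

x(t) = -c_2e^(4t), z(t) = c_1e^(t) + c_2e^(4t)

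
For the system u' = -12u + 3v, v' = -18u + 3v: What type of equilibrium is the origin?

A = [[-12,3],[-18,3]]; det(A-λI) = λ^2 + 9λ + 18.
λ = -6, -3: both negative.

stable node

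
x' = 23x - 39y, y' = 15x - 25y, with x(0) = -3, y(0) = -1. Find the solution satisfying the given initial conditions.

x(t) = -11e^(-t)sin(3t) - 3e^(-t)cos(3t), y(t) = -7e^(-t)sin(3t) - e^(-t)cos(3t)

Coefficient matrix A = [[23, -39], [15, -25]].
Characteristic polynomial det(A - λI) = λ^2 + 2λ + 10 = 0.
Eigenvalues λ = -1 ± 3i (complex conjugate pair).
For λ=-1+3i: an eigenvector is (-2,-1) - i(-3,-2) = (-2 + 3i, -1 + 2i).
A real fundamental pair from Re and Im of e^((-1+3i)t)v: X_1 = e^(-t)(cos(3t)·(-2,-1) + sin(3t)·(-3,-2)), X_2 = e^(-t)(sin(3t)·(-2,-1) - cos(3t)·(-3,-2)).
General solution: K_1X_1 + K_2X_2.
Applying x(0)=-3, y(0)=-1 gives K_1=3, K_2=1.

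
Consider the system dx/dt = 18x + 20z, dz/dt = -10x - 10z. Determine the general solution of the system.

Coefficient matrix A = [[18, 20], [-10, -10]].
Characteristic polynomial det(A - λI) = λ^2 - 8λ + 20 = 0.
Eigenvalues λ = 4 ± 2i (complex conjugate pair).
For λ=4+2i: an eigenvector is (-1,1) - i(3,-2) = (-1 - 3i, 1 + 2i).
A real fundamental pair from Re and Im of e^((4+2i)t)v: X_1 = e^(4t)(cos(2t)·(-1,1) + sin(2t)·(3,-2)), X_2 = e^(4t)(sin(2t)·(-1,1) - cos(2t)·(3,-2)).
General solution: c_1X_1 + c_2X_2.

x(t) = 3c_1e^(4t)sin(2t) - c_1e^(4t)cos(2t) - c_2e^(4t)sin(2t) - 3c_2e^(4t)cos(2t), z(t) = -2c_1e^(4t)sin(2t) + c_1e^(4t)cos(2t) + c_2e^(4t)sin(2t) + 2c_2e^(4t)cos(2t)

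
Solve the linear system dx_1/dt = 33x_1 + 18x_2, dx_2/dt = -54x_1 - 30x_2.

x_1(t) = -c_1e^(-3t) + 2c_2e^(6t), x_2(t) = 2c_1e^(-3t) - 3c_2e^(6t)

Coefficient matrix A = [[33, 18], [-54, -30]].
Characteristic polynomial det(A - λI) = λ^2 - 3λ - 18 = 0.
Eigenvalues λ = -3, 6.
For λ=-3: (A-λI) row 1 is [36, 18], so an eigenvector is (-1, 2).
For λ=6: (A-λI) row 1 is [27, 18], so an eigenvector is (2, -3).
General solution: c_1e^(-3t)(-1,2) + c_2e^(6t)(2,-3).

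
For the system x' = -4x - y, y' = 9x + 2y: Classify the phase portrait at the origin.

A = [[-4,-1],[9,2]]; det(A-λI) = λ^2 + 2λ + 1.
repeated λ = -1 with a single eigenvector.

stable improper node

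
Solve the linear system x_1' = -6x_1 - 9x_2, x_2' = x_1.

x_1(t) = 3K_1e^(-3t) + 3K_2te^(-3t) - K_2e^(-3t), x_2(t) = -K_1e^(-3t) - K_2te^(-3t)

Coefficient matrix A = [[-6, -9], [1, 0]].
Characteristic polynomial det(A - λI) = λ^2 + 6λ + 9 = 0.
Single eigenvalue λ = -3 with algebraic multiplicity 2.
Eigenvector v = (3,-1); generalized eigenvector w with (A-λI)w=v is (-1,0).
General solution: e^(-3t)[K_1·v + K_2·(t·v + w)].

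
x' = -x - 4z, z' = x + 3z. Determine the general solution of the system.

Coefficient matrix A = [[-1, -4], [1, 3]].
Characteristic polynomial det(A - λI) = λ^2 - 2λ + 1 = 0.
Single eigenvalue λ = 1 with algebraic multiplicity 2.
Eigenvector v = (-2,1); generalized eigenvector w with (A-λI)w=v is (-1,1).
General solution: e^(t)[K_1·v + K_2·(t·v + w)].

x(t) = -2K_1e^(t) - 2K_2te^(t) - K_2e^(t), z(t) = K_1e^(t) + K_2te^(t) + K_2e^(t)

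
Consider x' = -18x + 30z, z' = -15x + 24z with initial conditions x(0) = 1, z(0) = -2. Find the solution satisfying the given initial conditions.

x(t) = -27e^(3t)sin(3t) + e^(3t)cos(3t), z(t) = -19e^(3t)sin(3t) - 2e^(3t)cos(3t)

Coefficient matrix A = [[-18, 30], [-15, 24]].
Characteristic polynomial det(A - λI) = λ^2 - 6λ + 18 = 0.
Eigenvalues λ = 3 ± 3i (complex conjugate pair).
For λ=3+3i: an eigenvector is (1,1) - i(3,2) = (1 - 3i, 1 - 2i).
A real fundamental pair from Re and Im of e^((3+3i)t)v: X_1 = e^(3t)(cos(3t)·(1,1) + sin(3t)·(3,2)), X_2 = e^(3t)(sin(3t)·(1,1) - cos(3t)·(3,2)).
General solution: c_1X_1 + c_2X_2.
Applying x(0)=1, z(0)=-2 gives c_1=-8, c_2=-3.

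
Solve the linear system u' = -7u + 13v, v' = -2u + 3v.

u(t) = 3c_1e^(-2t)sin(t) + 2c_1e^(-2t)cos(t) + 2c_2e^(-2t)sin(t) - 3c_2e^(-2t)cos(t), v(t) = c_1e^(-2t)sin(t) + c_1e^(-2t)cos(t) + c_2e^(-2t)sin(t) - c_2e^(-2t)cos(t)

Coefficient matrix A = [[-7, 13], [-2, 3]].
Characteristic polynomial det(A - λI) = λ^2 + 4λ + 5 = 0.
Eigenvalues λ = -2 ± i (complex conjugate pair).
For λ=-2+i: an eigenvector is (2,1) - i(3,1) = (2 - 3i, 1 - i).
A real fundamental pair from Re and Im of e^((-2+i)t)v: X_1 = e^(-2t)(cos(t)·(2,1) + sin(t)·(3,1)), X_2 = e^(-2t)(sin(t)·(2,1) - cos(t)·(3,1)).
General solution: c_1X_1 + c_2X_2.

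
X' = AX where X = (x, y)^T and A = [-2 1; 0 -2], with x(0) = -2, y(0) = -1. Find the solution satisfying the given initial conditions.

x(t) = -te^(-2t) - 2e^(-2t), y(t) = -e^(-2t)

Coefficient matrix A = [[-2, 1], [0, -2]].
Characteristic polynomial det(A - λI) = λ^2 + 4λ + 4 = 0.
Single eigenvalue λ = -2 with algebraic multiplicity 2.
Eigenvector v = (-1,0); generalized eigenvector w with (A-λI)w=v is (-2,-1).
General solution: e^(-2t)[C_1·v + C_2·(t·v + w)].
Applying x(0)=-2, y(0)=-1 gives C_1=0, C_2=1.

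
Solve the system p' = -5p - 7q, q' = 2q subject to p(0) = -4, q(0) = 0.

p(t) = -4e^(-5t), q(t) = 0

Coefficient matrix A = [[-5, -7], [0, 2]].
Characteristic polynomial det(A - λI) = λ^2 + 3λ - 10 = 0.
Eigenvalues λ = 2, -5.
For λ=2: (A-λI) row 1 is [-7, -7], so an eigenvector is (1, -1).
For λ=-5: (A-λI) row 1 is [0, -7], so an eigenvector is (-1, 0).
General solution: c_1e^(2t)(1,-1) + c_2e^(-5t)(-1,0).
Applying p(0)=-4, q(0)=0 gives c_1=0, c_2=4.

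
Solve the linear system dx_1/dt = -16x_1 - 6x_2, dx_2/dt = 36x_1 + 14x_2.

x_1(t) = -C_1e^(-4t) - C_2e^(2t), x_2(t) = 2C_1e^(-4t) + 3C_2e^(2t)

Coefficient matrix A = [[-16, -6], [36, 14]].
Characteristic polynomial det(A - λI) = λ^2 + 2λ - 8 = 0.
Eigenvalues λ = -4, 2.
For λ=-4: (A-λI) row 1 is [-12, -6], so an eigenvector is (-1, 2).
For λ=2: (A-λI) row 1 is [-18, -6], so an eigenvector is (-1, 3).
General solution: C_1e^(-4t)(-1,2) + C_2e^(2t)(-1,3).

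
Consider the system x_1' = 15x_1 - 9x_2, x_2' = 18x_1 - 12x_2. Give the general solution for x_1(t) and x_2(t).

Coefficient matrix A = [[15, -9], [18, -12]].
Characteristic polynomial det(A - λI) = λ^2 - 3λ - 18 = 0.
Eigenvalues λ = 6, -3.
For λ=6: (A-λI) row 1 is [9, -9], so an eigenvector is (-1, -1).
For λ=-3: (A-λI) row 1 is [18, -9], so an eigenvector is (1, 2).
General solution: c_1e^(6t)(-1,-1) + c_2e^(-3t)(1,2).

x_1(t) = -c_1e^(6t) + c_2e^(-3t), x_2(t) = -c_1e^(6t) + 2c_2e^(-3t)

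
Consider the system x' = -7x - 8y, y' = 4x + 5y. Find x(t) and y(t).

x(t) = -2C_1e^(-3t) + C_2e^(t), y(t) = C_1e^(-3t) - C_2e^(t)

Coefficient matrix A = [[-7, -8], [4, 5]].
Characteristic polynomial det(A - λI) = λ^2 + 2λ - 3 = 0.
Eigenvalues λ = -3, 1.
For λ=-3: (A-λI) row 1 is [-4, -8], so an eigenvector is (-2, 1).
For λ=1: (A-λI) row 1 is [-8, -8], so an eigenvector is (1, -1).
General solution: C_1e^(-3t)(-2,1) + C_2e^(t)(1,-1).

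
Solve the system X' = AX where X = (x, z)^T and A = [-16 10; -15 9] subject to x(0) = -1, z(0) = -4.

Coefficient matrix A = [[-16, 10], [-15, 9]].
Characteristic polynomial det(A - λI) = λ^2 + 7λ + 6 = 0.
Eigenvalues λ = -1, -6.
For λ=-1: (A-λI) row 1 is [-15, 10], so an eigenvector is (2, 3).
For λ=-6: (A-λI) row 1 is [-10, 10], so an eigenvector is (-1, -1).
General solution: K_1e^(-t)(2,3) + K_2e^(-6t)(-1,-1).
Applying x(0)=-1, z(0)=-4 gives K_1=-3, K_2=-5.

x(t) = -6e^(-t) + 5e^(-6t), z(t) = -9e^(-t) + 5e^(-6t)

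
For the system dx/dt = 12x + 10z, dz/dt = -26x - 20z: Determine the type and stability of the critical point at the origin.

stable spiral

A = [[12,10],[-26,-20]]; det(A-λI) = λ^2 + 8λ + 20.
λ = -4 ± 2i: negative real part.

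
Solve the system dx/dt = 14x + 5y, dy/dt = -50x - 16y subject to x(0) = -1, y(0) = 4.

x(t) = e^(-t)sin(5t) - e^(-t)cos(5t), y(t) = -2e^(-t)sin(5t) + 4e^(-t)cos(5t)

Coefficient matrix A = [[14, 5], [-50, -16]].
Characteristic polynomial det(A - λI) = λ^2 + 2λ + 26 = 0.
Eigenvalues λ = -1 ± 5i (complex conjugate pair).
For λ=-1+5i: an eigenvector is (-1,3) - i(0,1) = (-1, 3 - i).
A real fundamental pair from Re and Im of e^((-1+5i)t)v: X_1 = e^(-t)(cos(5t)·(-1,3) + sin(5t)·(0,1)), X_2 = e^(-t)(sin(5t)·(-1,3) - cos(5t)·(0,1)).
General solution: K_1X_1 + K_2X_2.
Applying x(0)=-1, y(0)=4 gives K_1=1, K_2=-1.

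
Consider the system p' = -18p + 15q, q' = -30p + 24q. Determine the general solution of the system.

Coefficient matrix A = [[-18, 15], [-30, 24]].
Characteristic polynomial det(A - λI) = λ^2 - 6λ + 18 = 0.
Eigenvalues λ = 3 ± 3i (complex conjugate pair).
For λ=3+3i: an eigenvector is (1,1) - i(-2,-3) = (1 + 2i, 1 + 3i).
A real fundamental pair from Re and Im of e^((3+3i)t)v: X_1 = e^(3t)(cos(3t)·(1,1) + sin(3t)·(-2,-3)), X_2 = e^(3t)(sin(3t)·(1,1) - cos(3t)·(-2,-3)).
General solution: K_1X_1 + K_2X_2.

p(t) = -2K_1e^(3t)sin(3t) + K_1e^(3t)cos(3t) + K_2e^(3t)sin(3t) + 2K_2e^(3t)cos(3t), q(t) = -3K_1e^(3t)sin(3t) + K_1e^(3t)cos(3t) + K_2e^(3t)sin(3t) + 3K_2e^(3t)cos(3t)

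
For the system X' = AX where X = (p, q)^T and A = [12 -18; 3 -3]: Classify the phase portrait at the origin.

unstable node

A = [[12,-18],[3,-3]]; det(A-λI) = λ^2 - 9λ + 18.
λ = 3, 6: both positive.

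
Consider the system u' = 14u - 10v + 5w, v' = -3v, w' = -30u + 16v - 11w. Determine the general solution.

Coefficient matrix A = [[14, -10, 5], [0, -3, 0], [-30, 16, -11]].
det(A - λI) = 0 gives eigenvalues λ = 4, -3, -1.
For λ=4: eigenvector (1,0,-2).
For λ=-3: eigenvector (0,1,2).
For λ=-1: eigenvector (-1,0,3).
General solution: K_1e^(4t)(1,0,-2) + K_2e^(-3t)(0,1,2) + K_3e^(-t)(-1,0,3).

u(t) = K_1e^(4t) - K_3e^(-t), v(t) = K_2e^(-3t), w(t) = -2K_1e^(4t) + 2K_2e^(-3t) + 3K_3e^(-t)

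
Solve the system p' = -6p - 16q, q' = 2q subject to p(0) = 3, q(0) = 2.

p(t) = -4e^(2t) + 7e^(-6t), q(t) = 2e^(2t)

Coefficient matrix A = [[-6, -16], [0, 2]].
Characteristic polynomial det(A - λI) = λ^2 + 4λ - 12 = 0.
Eigenvalues λ = -6, 2.
For λ=-6: (A-λI) row 1 is [0, -16], so an eigenvector is (1, 0).
For λ=2: (A-λI) row 1 is [-8, -16], so an eigenvector is (2, -1).
General solution: K_1e^(-6t)(1,0) + K_2e^(2t)(2,-1).
Applying p(0)=3, q(0)=2 gives K_1=7, K_2=-2.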